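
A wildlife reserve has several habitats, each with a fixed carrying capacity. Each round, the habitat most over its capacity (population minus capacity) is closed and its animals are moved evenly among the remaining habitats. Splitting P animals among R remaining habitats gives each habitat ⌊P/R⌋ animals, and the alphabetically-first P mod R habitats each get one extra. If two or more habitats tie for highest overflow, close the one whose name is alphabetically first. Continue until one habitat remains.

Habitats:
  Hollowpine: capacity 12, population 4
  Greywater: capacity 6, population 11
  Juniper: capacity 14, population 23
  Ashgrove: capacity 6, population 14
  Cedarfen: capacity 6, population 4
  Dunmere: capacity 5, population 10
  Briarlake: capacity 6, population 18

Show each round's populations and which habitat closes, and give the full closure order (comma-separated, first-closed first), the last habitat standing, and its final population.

Closure order: Briarlake, Juniper, Ashgrove, Dunmere, Greywater, Cedarfen
Last habitat: Hollowpine with 84 animals

Round 1: Ashgrove=14 Briarlake=18 Cedarfen=4 Dunmere=10 Greywater=11 Hollowpine=4 Juniper=23 → close Briarlake (overflow 12)
  18÷6 = 3 each, +1 to first 0
Round 2: Ashgrove=17 Cedarfen=7 Dunmere=13 Greywater=14 Hollowpine=7 Juniper=26 → close Juniper (overflow 12)
  26÷5 = 5 each, +1 to first 1
Round 3: Ashgrove=23 Cedarfen=12 Dunmere=18 Greywater=19 Hollowpine=12 → close Ashgrove (overflow 17)
  23÷4 = 5 each, +1 to first 3
Round 4: Cedarfen=18 Dunmere=24 Greywater=25 Hollowpine=17 → close Dunmere (overflow 19)
  24÷3 = 8 each, +1 to first 0
Round 5: Cedarfen=26 Greywater=33 Hollowpine=25 → close Greywater (overflow 27)
  33÷2 = 16 each, +1 to first 1
Round 6: Cedarfen=43 Hollowpine=41 → close Cedarfen (overflow 37)
  43÷1 = 43 each, +1 to first 0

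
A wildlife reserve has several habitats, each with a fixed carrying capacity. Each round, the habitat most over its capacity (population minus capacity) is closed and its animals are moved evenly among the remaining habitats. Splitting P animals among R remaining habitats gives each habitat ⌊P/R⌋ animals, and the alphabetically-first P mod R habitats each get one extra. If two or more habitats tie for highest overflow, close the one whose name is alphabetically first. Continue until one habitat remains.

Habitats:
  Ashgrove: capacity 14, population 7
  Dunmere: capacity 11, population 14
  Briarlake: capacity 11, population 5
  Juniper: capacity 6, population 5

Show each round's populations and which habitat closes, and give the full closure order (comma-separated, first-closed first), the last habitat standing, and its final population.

Round 1: Ashgrove=7 Briarlake=5 Dunmere=14 Juniper=5 → close Dunmere (overflow 3)
  14÷3 = 4 each, +1 to first 2
Round 2: Ashgrove=12 Briarlake=10 Juniper=9 → close Juniper (overflow 3)
  9÷2 = 4 each, +1 to first 1
Round 3: Ashgrove=17 Briarlake=14 → close Ashgrove (overflow 3)
  17÷1 = 17 each, +1 to first 0

Closure order: Dunmere, Juniper, Ashgrove
Last habitat: Briarlake with 31 animals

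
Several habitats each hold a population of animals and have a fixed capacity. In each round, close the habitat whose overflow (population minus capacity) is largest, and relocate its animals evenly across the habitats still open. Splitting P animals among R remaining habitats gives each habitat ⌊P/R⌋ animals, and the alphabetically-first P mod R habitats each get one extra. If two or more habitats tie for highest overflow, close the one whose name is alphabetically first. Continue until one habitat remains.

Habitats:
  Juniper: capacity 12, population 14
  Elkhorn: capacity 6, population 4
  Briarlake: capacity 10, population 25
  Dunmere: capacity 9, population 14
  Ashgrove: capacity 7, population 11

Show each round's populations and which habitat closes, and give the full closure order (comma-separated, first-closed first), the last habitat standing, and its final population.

Closure order: Briarlake, Ashgrove, Dunmere, Juniper
Last habitat: Elkhorn with 68 animals

Round 1: Ashgrove=11 Briarlake=25 Dunmere=14 Elkhorn=4 Juniper=14 → close Briarlake (overflow 15)
  25÷4 = 6 each, +1 to first 1
Round 2: Ashgrove=18 Dunmere=20 Elkhorn=10 Juniper=20 → close Ashgrove (overflow 11)
  18÷3 = 6 each, +1 to first 0
Round 3: Dunmere=26 Elkhorn=16 Juniper=26 → close Dunmere (overflow 17)
  26÷2 = 13 each, +1 to first 0
Round 4: Elkhorn=29 Juniper=39 → close Juniper (overflow 27)
  39÷1 = 39 each, +1 to first 0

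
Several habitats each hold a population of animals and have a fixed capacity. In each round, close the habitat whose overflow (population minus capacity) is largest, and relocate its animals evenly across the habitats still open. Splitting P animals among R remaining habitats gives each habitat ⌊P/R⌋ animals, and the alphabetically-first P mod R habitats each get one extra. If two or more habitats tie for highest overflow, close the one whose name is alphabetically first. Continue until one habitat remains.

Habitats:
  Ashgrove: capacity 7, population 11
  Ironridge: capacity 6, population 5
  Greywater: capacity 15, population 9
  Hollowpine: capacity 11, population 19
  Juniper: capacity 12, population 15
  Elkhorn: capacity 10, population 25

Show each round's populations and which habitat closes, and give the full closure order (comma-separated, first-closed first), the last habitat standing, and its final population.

Closure order: Elkhorn, Hollowpine, Ashgrove, Juniper, Ironridge
Last habitat: Greywater with 84 animals

Round 1: Ashgrove=11 Elkhorn=25 Greywater=9 Hollowpine=19 Ironridge=5 Juniper=15 → close Elkhorn (overflow 15)
  25÷5 = 5 each, +1 to first 0
Round 2: Ashgrove=16 Greywater=14 Hollowpine=24 Ironridge=10 Juniper=20 → close Hollowpine (overflow 13)
  24÷4 = 6 each, +1 to first 0
Round 3: Ashgrove=22 Greywater=20 Ironridge=16 Juniper=26 → close Ashgrove (overflow 15)
  22÷3 = 7 each, +1 to first 1
Round 4: Greywater=28 Ironridge=23 Juniper=33 → close Juniper (overflow 21)
  33÷2 = 16 each, +1 to first 1
Round 5: Greywater=45 Ironridge=39 → close Ironridge (overflow 33)
  39÷1 = 39 each, +1 to first 0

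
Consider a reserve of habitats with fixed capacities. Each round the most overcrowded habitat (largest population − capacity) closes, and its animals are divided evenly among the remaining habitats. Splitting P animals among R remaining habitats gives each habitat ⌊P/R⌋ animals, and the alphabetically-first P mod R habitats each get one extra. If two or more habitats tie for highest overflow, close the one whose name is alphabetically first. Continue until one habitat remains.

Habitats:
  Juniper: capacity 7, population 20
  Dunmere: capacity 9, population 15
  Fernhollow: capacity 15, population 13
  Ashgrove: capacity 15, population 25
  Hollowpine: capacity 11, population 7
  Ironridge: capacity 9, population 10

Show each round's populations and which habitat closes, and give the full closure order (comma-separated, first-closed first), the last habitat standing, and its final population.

Closure order: Juniper, Ashgrove, Dunmere, Ironridge, Fernhollow
Last habitat: Hollowpine with 90 animals

Round 1: Ashgrove=25 Dunmere=15 Fernhollow=13 Hollowpine=7 Ironridge=10 Juniper=20 → close Juniper (overflow 13)
  20÷5 = 4 each, +1 to first 0
Round 2: Ashgrove=29 Dunmere=19 Fernhollow=17 Hollowpine=11 Ironridge=14 → close Ashgrove (overflow 14)
  29÷4 = 7 each, +1 to first 1
Round 3: Dunmere=27 Fernhollow=24 Hollowpine=18 Ironridge=21 → close Dunmere (overflow 18)
  27÷3 = 9 each, +1 to first 0
Round 4: Fernhollow=33 Hollowpine=27 Ironridge=30 → close Ironridge (overflow 21)
  30÷2 = 15 each, +1 to first 0
Round 5: Fernhollow=48 Hollowpine=42 → close Fernhollow (overflow 33)
  48÷1 = 48 each, +1 to first 0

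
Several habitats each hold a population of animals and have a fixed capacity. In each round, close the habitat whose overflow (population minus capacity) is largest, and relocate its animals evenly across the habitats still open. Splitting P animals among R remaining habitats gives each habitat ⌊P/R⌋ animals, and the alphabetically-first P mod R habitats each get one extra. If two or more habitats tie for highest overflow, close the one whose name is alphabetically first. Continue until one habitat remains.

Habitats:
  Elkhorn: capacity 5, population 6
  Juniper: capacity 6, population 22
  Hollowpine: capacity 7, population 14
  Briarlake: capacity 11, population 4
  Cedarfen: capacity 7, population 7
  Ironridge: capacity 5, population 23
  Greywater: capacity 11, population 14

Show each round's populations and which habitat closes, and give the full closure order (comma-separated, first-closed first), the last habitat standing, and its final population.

Closure order: Ironridge, Juniper, Hollowpine, Greywater, Elkhorn, Cedarfen
Last habitat: Briarlake with 90 animals

Round 1: Briarlake=4 Cedarfen=7 Elkhorn=6 Greywater=14 Hollowpine=14 Ironridge=23 Juniper=22 → close Ironridge (overflow 18)
  23÷6 = 3 each, +1 to first 5
Round 2: Briarlake=8 Cedarfen=11 Elkhorn=10 Greywater=18 Hollowpine=18 Juniper=25 → close Juniper (overflow 19)
  25÷5 = 5 each, +1 to first 0
Round 3: Briarlake=13 Cedarfen=16 Elkhorn=15 Greywater=23 Hollowpine=23 → close Hollowpine (overflow 16)
  23÷4 = 5 each, +1 to first 3
Round 4: Briarlake=19 Cedarfen=22 Elkhorn=21 Greywater=28 → close Greywater (overflow 17)
  28÷3 = 9 each, +1 to first 1
Round 5: Briarlake=29 Cedarfen=31 Elkhorn=30 → close Elkhorn (overflow 25)
  30÷2 = 15 each, +1 to first 0
Round 6: Briarlake=44 Cedarfen=46 → close Cedarfen (overflow 39)
  46÷1 = 46 each, +1 to first 0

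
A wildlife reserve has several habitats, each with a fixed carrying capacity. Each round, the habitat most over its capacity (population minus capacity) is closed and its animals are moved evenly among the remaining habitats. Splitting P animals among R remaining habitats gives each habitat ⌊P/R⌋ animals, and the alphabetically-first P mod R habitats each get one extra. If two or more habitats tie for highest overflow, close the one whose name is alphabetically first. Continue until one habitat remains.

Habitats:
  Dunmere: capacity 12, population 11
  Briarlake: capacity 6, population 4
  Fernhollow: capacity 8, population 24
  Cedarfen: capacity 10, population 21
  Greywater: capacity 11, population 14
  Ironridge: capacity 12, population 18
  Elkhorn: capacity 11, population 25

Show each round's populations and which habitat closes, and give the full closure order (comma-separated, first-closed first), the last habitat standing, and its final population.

Closure order: Fernhollow, Elkhorn, Cedarfen, Ironridge, Greywater, Briarlake
Last habitat: Dunmere with 117 animals

Round 1: Briarlake=4 Cedarfen=21 Dunmere=11 Elkhorn=25 Fernhollow=24 Greywater=14 Ironridge=18 → close Fernhollow (overflow 16)
  24÷6 = 4 each, +1 to first 0
Round 2: Briarlake=8 Cedarfen=25 Dunmere=15 Elkhorn=29 Greywater=18 Ironridge=22 → close Elkhorn (overflow 18)
  29÷5 = 5 each, +1 to first 4
Round 3: Briarlake=14 Cedarfen=31 Dunmere=21 Greywater=24 Ironridge=27 → close Cedarfen (overflow 21)
  31÷4 = 7 each, +1 to first 3
Round 4: Briarlake=22 Dunmere=29 Greywater=32 Ironridge=34 → close Ironridge (overflow 22)
  34÷3 = 11 each, +1 to first 1
Round 5: Briarlake=34 Dunmere=40 Greywater=43 → close Greywater (overflow 32)
  43÷2 = 21 each, +1 to first 1
Round 6: Briarlake=56 Dunmere=61 → close Briarlake (overflow 50)
  56÷1 = 56 each, +1 to first 0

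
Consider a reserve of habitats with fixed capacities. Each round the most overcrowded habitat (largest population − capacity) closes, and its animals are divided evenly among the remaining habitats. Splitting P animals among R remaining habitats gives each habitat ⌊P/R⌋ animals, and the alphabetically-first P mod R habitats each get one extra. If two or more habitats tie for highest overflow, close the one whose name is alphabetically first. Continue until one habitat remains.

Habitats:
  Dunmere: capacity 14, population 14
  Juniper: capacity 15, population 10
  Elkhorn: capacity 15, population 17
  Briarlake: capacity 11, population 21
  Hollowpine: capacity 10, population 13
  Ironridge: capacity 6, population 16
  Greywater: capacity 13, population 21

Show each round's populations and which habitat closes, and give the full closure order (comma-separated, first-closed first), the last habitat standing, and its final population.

Closure order: Briarlake, Ironridge, Greywater, Elkhorn, Hollowpine, Dunmere
Last habitat: Juniper with 112 animals

Round 1: Briarlake=21 Dunmere=14 Elkhorn=17 Greywater=21 Hollowpine=13 Ironridge=16 Juniper=10 → close Briarlake (overflow 10)
  21÷6 = 3 each, +1 to first 3
Round 2: Dunmere=18 Elkhorn=21 Greywater=25 Hollowpine=16 Ironridge=19 Juniper=13 → close Ironridge (overflow 13)
  19÷5 = 3 each, +1 to first 4
Round 3: Dunmere=22 Elkhorn=25 Greywater=29 Hollowpine=20 Juniper=16 → close Greywater (overflow 16)
  29÷4 = 7 each, +1 to first 1
Round 4: Dunmere=30 Elkhorn=32 Hollowpine=27 Juniper=23 → close Elkhorn (overflow 17)
  32÷3 = 10 each, +1 to first 2
Round 5: Dunmere=41 Hollowpine=38 Juniper=33 → close Hollowpine (overflow 28)
  38÷2 = 19 each, +1 to first 0
Round 6: Dunmere=60 Juniper=52 → close Dunmere (overflow 46)
  60÷1 = 60 each, +1 to first 0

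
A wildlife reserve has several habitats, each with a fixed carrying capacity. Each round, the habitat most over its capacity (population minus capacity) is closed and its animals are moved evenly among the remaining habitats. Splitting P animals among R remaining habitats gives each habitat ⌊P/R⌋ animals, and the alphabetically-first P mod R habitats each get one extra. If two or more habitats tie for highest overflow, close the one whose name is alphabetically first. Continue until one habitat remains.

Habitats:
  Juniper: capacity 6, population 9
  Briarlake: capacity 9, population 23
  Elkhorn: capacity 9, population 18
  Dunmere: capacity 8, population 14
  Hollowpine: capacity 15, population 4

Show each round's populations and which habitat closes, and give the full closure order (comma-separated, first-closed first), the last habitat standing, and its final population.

Round 1: Briarlake=23 Dunmere=14 Elkhorn=18 Hollowpine=4 Juniper=9 → close Briarlake (overflow 14)
  23÷4 = 5 each, +1 to first 3
Round 2: Dunmere=20 Elkhorn=24 Hollowpine=10 Juniper=14 → close Elkhorn (overflow 15)
  24÷3 = 8 each, +1 to first 0
Round 3: Dunmere=28 Hollowpine=18 Juniper=22 → close Dunmere (overflow 20)
  28÷2 = 14 each, +1 to first 0
Round 4: Hollowpine=32 Juniper=36 → close Juniper (overflow 30)
  36÷1 = 36 each, +1 to first 0

Closure order: Briarlake, Elkhorn, Dunmere, Juniper
Last habitat: Hollowpine with 68 animals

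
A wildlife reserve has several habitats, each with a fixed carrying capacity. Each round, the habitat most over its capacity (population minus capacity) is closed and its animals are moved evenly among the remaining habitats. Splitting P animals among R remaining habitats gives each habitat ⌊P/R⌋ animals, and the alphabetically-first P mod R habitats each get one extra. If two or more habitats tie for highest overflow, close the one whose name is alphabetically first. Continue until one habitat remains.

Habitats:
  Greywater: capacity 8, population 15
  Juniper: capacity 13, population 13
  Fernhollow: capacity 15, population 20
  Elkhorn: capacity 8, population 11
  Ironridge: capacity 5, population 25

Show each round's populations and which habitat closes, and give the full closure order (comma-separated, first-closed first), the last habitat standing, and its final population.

Round 1: Elkhorn=11 Fernhollow=20 Greywater=15 Ironridge=25 Juniper=13 → close Ironridge (overflow 20)
  25÷4 = 6 each, +1 to first 1
Round 2: Elkhorn=18 Fernhollow=26 Greywater=21 Juniper=19 → close Greywater (overflow 13)
  21÷3 = 7 each, +1 to first 0
Round 3: Elkhorn=25 Fernhollow=33 Juniper=26 → close Fernhollow (overflow 18)
  33÷2 = 16 each, +1 to first 1
Round 4: Elkhorn=42 Juniper=42 → close Elkhorn (overflow 34)
  42÷1 = 42 each, +1 to first 0

Closure order: Ironridge, Greywater, Fernhollow, Elkhorn
Last habitat: Juniper with 84 animals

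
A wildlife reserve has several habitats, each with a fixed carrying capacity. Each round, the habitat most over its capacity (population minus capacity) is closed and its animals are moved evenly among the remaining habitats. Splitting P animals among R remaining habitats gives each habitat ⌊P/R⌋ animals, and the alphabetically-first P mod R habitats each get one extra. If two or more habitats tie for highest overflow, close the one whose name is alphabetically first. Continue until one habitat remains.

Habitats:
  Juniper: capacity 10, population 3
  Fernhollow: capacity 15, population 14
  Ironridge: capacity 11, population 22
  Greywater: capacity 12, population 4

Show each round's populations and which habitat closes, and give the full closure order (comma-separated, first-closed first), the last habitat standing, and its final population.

Round 1: Fernhollow=14 Greywater=4 Ironridge=22 Juniper=3 → close Ironridge (overflow 11)
  22÷3 = 7 each, +1 to first 1
Round 2: Fernhollow=22 Greywater=11 Juniper=10 → close Fernhollow (overflow 7)
  22÷2 = 11 each, +1 to first 0
Round 3: Greywater=22 Juniper=21 → close Juniper (overflow 11)
  21÷1 = 21 each, +1 to first 0

Closure order: Ironridge, Fernhollow, Juniper
Last habitat: Greywater with 43 animals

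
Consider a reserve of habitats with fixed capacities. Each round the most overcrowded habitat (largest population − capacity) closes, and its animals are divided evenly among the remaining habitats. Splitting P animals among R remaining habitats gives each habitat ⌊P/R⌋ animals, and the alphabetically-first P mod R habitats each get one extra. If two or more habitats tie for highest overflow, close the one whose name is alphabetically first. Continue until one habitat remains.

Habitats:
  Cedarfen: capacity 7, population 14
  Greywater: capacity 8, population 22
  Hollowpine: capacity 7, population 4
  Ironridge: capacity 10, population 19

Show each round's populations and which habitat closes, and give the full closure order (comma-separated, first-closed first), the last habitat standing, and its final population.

Closure order: Greywater, Ironridge, Cedarfen
Last habitat: Hollowpine with 59 animals

Round 1: Cedarfen=14 Greywater=22 Hollowpine=4 Ironridge=19 → close Greywater (overflow 14)
  22÷3 = 7 each, +1 to first 1
Round 2: Cedarfen=22 Hollowpine=11 Ironridge=26 → close Ironridge (overflow 16)
  26÷2 = 13 each, +1 to first 0
Round 3: Cedarfen=35 Hollowpine=24 → close Cedarfen (overflow 28)
  35÷1 = 35 each, +1 to first 0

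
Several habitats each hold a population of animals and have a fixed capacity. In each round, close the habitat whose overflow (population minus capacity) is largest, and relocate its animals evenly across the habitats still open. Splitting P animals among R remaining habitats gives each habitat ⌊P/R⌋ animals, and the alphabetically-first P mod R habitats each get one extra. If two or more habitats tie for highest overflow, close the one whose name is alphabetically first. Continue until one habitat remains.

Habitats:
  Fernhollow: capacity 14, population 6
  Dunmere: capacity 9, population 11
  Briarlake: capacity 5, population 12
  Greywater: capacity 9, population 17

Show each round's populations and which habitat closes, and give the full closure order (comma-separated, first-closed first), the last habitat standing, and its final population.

Closure order: Greywater, Briarlake, Dunmere
Last habitat: Fernhollow with 46 animals

Round 1: Briarlake=12 Dunmere=11 Fernhollow=6 Greywater=17 → close Greywater (overflow 8)
  17÷3 = 5 each, +1 to first 2
Round 2: Briarlake=18 Dunmere=17 Fernhollow=11 → close Briarlake (overflow 13)
  18÷2 = 9 each, +1 to first 0
Round 3: Dunmere=26 Fernhollow=20 → close Dunmere (overflow 17)
  26÷1 = 26 each, +1 to first 0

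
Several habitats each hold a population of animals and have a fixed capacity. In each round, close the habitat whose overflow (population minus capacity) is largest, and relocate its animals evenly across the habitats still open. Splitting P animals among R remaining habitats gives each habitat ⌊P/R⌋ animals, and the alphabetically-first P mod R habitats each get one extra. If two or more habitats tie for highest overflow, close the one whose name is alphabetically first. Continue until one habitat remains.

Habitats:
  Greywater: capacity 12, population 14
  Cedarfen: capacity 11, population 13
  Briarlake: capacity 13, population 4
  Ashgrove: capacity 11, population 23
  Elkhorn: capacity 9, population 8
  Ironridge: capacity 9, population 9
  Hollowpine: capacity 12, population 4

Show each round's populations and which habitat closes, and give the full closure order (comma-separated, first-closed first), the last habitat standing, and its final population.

Closure order: Ashgrove, Cedarfen, Greywater, Elkhorn, Ironridge, Briarlake
Last habitat: Hollowpine with 75 animals

Round 1: Ashgrove=23 Briarlake=4 Cedarfen=13 Elkhorn=8 Greywater=14 Hollowpine=4 Ironridge=9 → close Ashgrove (overflow 12)
  23÷6 = 3 each, +1 to first 5
Round 2: Briarlake=8 Cedarfen=17 Elkhorn=12 Greywater=18 Hollowpine=8 Ironridge=12 → close Cedarfen (overflow 6)
  17÷5 = 3 each, +1 to first 2
Round 3: Briarlake=12 Elkhorn=16 Greywater=21 Hollowpine=11 Ironridge=15 → close Greywater (overflow 9)
  21÷4 = 5 each, +1 to first 1
Round 4: Briarlake=18 Elkhorn=21 Hollowpine=16 Ironridge=20 → close Elkhorn (overflow 12)
  21÷3 = 7 each, +1 to first 0
Round 5: Briarlake=25 Hollowpine=23 Ironridge=27 → close Ironridge (overflow 18)
  27÷2 = 13 each, +1 to first 1
Round 6: Briarlake=39 Hollowpine=36 → close Briarlake (overflow 26)
  39÷1 = 39 each, +1 to first 0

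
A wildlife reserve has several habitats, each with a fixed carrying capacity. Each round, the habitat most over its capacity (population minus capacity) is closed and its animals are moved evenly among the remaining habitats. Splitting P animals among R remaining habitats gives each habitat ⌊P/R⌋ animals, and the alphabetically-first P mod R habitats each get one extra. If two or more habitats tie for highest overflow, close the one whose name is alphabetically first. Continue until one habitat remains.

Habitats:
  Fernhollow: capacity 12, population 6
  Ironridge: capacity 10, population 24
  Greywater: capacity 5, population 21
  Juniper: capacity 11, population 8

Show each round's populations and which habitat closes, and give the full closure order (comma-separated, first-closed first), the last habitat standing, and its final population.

Round 1: Fernhollow=6 Greywater=21 Ironridge=24 Juniper=8 → close Greywater (overflow 16)
  21÷3 = 7 each, +1 to first 0
Round 2: Fernhollow=13 Ironridge=31 Juniper=15 → close Ironridge (overflow 21)
  31÷2 = 15 each, +1 to first 1
Round 3: Fernhollow=29 Juniper=30 → close Juniper (overflow 19)
  30÷1 = 30 each, +1 to first 0

Closure order: Greywater, Ironridge, Juniper
Last habitat: Fernhollow with 59 animals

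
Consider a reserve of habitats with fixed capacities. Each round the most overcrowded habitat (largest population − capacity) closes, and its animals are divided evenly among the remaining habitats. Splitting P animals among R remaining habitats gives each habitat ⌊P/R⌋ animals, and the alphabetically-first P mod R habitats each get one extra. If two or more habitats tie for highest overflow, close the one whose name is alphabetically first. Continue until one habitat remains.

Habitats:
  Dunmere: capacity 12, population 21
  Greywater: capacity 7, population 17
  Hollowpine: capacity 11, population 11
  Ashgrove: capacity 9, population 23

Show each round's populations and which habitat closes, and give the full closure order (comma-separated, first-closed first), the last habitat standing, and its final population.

Closure order: Ashgrove, Greywater, Dunmere
Last habitat: Hollowpine with 72 animals

Round 1: Ashgrove=23 Dunmere=21 Greywater=17 Hollowpine=11 → close Ashgrove (overflow 14)
  23÷3 = 7 each, +1 to first 2
Round 2: Dunmere=29 Greywater=25 Hollowpine=18 → close Greywater (overflow 18)
  25÷2 = 12 each, +1 to first 1
Round 3: Dunmere=42 Hollowpine=30 → close Dunmere (overflow 30)
  42÷1 = 42 each, +1 to first 0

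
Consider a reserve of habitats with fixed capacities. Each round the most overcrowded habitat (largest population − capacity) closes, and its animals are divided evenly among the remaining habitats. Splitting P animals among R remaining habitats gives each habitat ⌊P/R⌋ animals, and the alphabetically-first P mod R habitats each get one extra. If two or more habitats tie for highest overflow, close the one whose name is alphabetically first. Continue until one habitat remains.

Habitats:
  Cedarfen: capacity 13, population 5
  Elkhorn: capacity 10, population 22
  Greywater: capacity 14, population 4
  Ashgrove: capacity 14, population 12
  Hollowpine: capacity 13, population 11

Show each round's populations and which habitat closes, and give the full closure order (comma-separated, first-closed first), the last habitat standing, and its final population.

Closure order: Elkhorn, Ashgrove, Hollowpine, Cedarfen
Last habitat: Greywater with 54 animals

Round 1: Ashgrove=12 Cedarfen=5 Elkhorn=22 Greywater=4 Hollowpine=11 → close Elkhorn (overflow 12)
  22÷4 = 5 each, +1 to first 2
Round 2: Ashgrove=18 Cedarfen=11 Greywater=9 Hollowpine=16 → close Ashgrove (overflow 4)
  18÷3 = 6 each, +1 to first 0
Round 3: Cedarfen=17 Greywater=15 Hollowpine=22 → close Hollowpine (overflow 9)
  22÷2 = 11 each, +1 to first 0
Round 4: Cedarfen=28 Greywater=26 → close Cedarfen (overflow 15)
  28÷1 = 28 each, +1 to first 0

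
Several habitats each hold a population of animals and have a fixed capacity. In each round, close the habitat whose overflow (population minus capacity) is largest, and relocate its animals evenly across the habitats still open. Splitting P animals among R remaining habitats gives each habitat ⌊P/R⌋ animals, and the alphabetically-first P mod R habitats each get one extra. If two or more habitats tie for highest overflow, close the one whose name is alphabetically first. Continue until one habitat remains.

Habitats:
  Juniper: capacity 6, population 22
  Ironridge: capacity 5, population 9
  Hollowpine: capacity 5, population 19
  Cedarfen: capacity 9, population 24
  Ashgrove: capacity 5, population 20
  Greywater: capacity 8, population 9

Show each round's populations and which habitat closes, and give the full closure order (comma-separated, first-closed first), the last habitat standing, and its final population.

Closure order: Juniper, Ashgrove, Cedarfen, Hollowpine, Ironridge
Last habitat: Greywater with 103 animals

Round 1: Ashgrove=20 Cedarfen=24 Greywater=9 Hollowpine=19 Ironridge=9 Juniper=22 → close Juniper (overflow 16)
  22÷5 = 4 each, +1 to first 2
Round 2: Ashgrove=25 Cedarfen=29 Greywater=13 Hollowpine=23 Ironridge=13 → close Ashgrove (overflow 20)
  25÷4 = 6 each, +1 to first 1
Round 3: Cedarfen=36 Greywater=19 Hollowpine=29 Ironridge=19 → close Cedarfen (overflow 27)
  36÷3 = 12 each, +1 to first 0
Round 4: Greywater=31 Hollowpine=41 Ironridge=31 → close Hollowpine (overflow 36)
  41÷2 = 20 each, +1 to first 1
Round 5: Greywater=52 Ironridge=51 → close Ironridge (overflow 46)
  51÷1 = 51 each, +1 to first 0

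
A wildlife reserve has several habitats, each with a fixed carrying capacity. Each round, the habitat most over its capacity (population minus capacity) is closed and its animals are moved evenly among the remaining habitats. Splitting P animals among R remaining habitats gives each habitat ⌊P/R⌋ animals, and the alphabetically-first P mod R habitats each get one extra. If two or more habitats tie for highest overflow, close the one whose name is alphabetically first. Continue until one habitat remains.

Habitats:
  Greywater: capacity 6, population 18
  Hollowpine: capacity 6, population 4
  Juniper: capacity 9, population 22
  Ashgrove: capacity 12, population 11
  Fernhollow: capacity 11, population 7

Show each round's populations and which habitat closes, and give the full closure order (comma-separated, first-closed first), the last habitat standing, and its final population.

Closure order: Juniper, Greywater, Ashgrove, Fernhollow
Last habitat: Hollowpine with 62 animals

Round 1: Ashgrove=11 Fernhollow=7 Greywater=18 Hollowpine=4 Juniper=22 → close Juniper (overflow 13)
  22÷4 = 5 each, +1 to first 2
Round 2: Ashgrove=17 Fernhollow=13 Greywater=23 Hollowpine=9 → close Greywater (overflow 17)
  23÷3 = 7 each, +1 to first 2
Round 3: Ashgrove=25 Fernhollow=21 Hollowpine=16 → close Ashgrove (overflow 13)
  25÷2 = 12 each, +1 to first 1
Round 4: Fernhollow=34 Hollowpine=28 → close Fernhollow (overflow 23)
  34÷1 = 34 each, +1 to first 0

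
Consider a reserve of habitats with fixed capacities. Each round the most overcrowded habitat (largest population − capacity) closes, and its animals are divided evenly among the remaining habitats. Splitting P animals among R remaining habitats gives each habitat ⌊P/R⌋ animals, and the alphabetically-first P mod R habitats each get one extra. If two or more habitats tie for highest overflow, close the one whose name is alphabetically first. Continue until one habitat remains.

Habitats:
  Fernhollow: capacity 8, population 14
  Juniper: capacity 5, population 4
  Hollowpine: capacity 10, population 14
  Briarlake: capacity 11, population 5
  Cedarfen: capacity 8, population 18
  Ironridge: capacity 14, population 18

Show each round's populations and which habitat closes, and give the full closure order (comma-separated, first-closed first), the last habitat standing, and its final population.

Closure order: Cedarfen, Fernhollow, Hollowpine, Ironridge, Juniper
Last habitat: Briarlake with 73 animals

Round 1: Briarlake=5 Cedarfen=18 Fernhollow=14 Hollowpine=14 Ironridge=18 Juniper=4 → close Cedarfen (overflow 10)
  18÷5 = 3 each, +1 to first 3
Round 2: Briarlake=9 Fernhollow=18 Hollowpine=18 Ironridge=21 Juniper=7 → close Fernhollow (overflow 10)
  18÷4 = 4 each, +1 to first 2
Round 3: Briarlake=14 Hollowpine=23 Ironridge=25 Juniper=11 → close Hollowpine (overflow 13)
  23÷3 = 7 each, +1 to first 2
Round 4: Briarlake=22 Ironridge=33 Juniper=18 → close Ironridge (overflow 19)
  33÷2 = 16 each, +1 to first 1
Round 5: Briarlake=39 Juniper=34 → close Juniper (overflow 29)
  34÷1 = 34 each, +1 to first 0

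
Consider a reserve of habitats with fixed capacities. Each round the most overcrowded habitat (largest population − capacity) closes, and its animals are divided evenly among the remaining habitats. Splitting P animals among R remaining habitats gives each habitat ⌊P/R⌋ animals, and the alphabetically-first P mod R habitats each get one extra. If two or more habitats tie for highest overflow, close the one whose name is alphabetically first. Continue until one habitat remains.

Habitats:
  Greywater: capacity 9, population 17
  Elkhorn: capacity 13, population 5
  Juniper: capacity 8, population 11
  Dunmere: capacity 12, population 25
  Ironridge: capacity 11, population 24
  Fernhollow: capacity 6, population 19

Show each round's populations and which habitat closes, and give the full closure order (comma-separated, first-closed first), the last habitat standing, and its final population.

Closure order: Dunmere, Fernhollow, Ironridge, Greywater, Juniper
Last habitat: Elkhorn with 101 animals

Round 1: Dunmere=25 Elkhorn=5 Fernhollow=19 Greywater=17 Ironridge=24 Juniper=11 → close Dunmere (overflow 13)
  25÷5 = 5 each, +1 to first 0
Round 2: Elkhorn=10 Fernhollow=24 Greywater=22 Ironridge=29 Juniper=16 → close Fernhollow (overflow 18)
  24÷4 = 6 each, +1 to first 0
Round 3: Elkhorn=16 Greywater=28 Ironridge=35 Juniper=22 → close Ironridge (overflow 24)
  35÷3 = 11 each, +1 to first 2
Round 4: Elkhorn=28 Greywater=40 Juniper=33 → close Greywater (overflow 31)
  40÷2 = 20 each, +1 to first 0
Round 5: Elkhorn=48 Juniper=53 → close Juniper (overflow 45)
  53÷1 = 53 each, +1 to first 0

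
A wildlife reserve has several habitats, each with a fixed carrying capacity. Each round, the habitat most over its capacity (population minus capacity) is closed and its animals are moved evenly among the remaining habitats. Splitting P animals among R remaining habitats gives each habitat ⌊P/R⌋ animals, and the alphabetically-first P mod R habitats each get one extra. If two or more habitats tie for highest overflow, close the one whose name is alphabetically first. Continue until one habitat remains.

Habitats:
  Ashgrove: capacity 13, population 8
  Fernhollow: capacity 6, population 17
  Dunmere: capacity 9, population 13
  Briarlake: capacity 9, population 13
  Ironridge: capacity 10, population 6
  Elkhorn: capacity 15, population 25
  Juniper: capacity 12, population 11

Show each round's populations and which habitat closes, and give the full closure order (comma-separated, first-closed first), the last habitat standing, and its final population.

Closure order: Fernhollow, Elkhorn, Briarlake, Dunmere, Ashgrove, Juniper
Last habitat: Ironridge with 93 animals

Round 1: Ashgrove=8 Briarlake=13 Dunmere=13 Elkhorn=25 Fernhollow=17 Ironridge=6 Juniper=11 → close Fernhollow (overflow 11)
  17÷6 = 2 each, +1 to first 5
Round 2: Ashgrove=11 Briarlake=16 Dunmere=16 Elkhorn=28 Ironridge=9 Juniper=13 → close Elkhorn (overflow 13)
  28÷5 = 5 each, +1 to first 3
Round 3: Ashgrove=17 Briarlake=22 Dunmere=22 Ironridge=14 Juniper=18 → close Briarlake (overflow 13)
  22÷4 = 5 each, +1 to first 2
Round 4: Ashgrove=23 Dunmere=28 Ironridge=19 Juniper=23 → close Dunmere (overflow 19)
  28÷3 = 9 each, +1 to first 1
Round 5: Ashgrove=33 Ironridge=28 Juniper=32 → close Ashgrove (overflow 20)
  33÷2 = 16 each, +1 to first 1
Round 6: Ironridge=45 Juniper=48 → close Juniper (overflow 36)
  48÷1 = 48 each, +1 to first 0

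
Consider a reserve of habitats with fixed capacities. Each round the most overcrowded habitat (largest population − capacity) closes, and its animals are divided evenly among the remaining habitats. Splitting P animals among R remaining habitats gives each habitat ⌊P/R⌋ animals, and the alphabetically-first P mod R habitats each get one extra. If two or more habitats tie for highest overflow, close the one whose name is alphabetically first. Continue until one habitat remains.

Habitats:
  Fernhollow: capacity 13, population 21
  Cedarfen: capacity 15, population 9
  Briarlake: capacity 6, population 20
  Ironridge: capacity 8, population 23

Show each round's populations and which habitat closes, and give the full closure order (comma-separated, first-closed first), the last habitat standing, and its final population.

Round 1: Briarlake=20 Cedarfen=9 Fernhollow=21 Ironridge=23 → close Ironridge (overflow 15)
  23÷3 = 7 each, +1 to first 2
Round 2: Briarlake=28 Cedarfen=17 Fernhollow=28 → close Briarlake (overflow 22)
  28÷2 = 14 each, +1 to first 0
Round 3: Cedarfen=31 Fernhollow=42 → close Fernhollow (overflow 29)
  42÷1 = 42 each, +1 to first 0

Closure order: Ironridge, Briarlake, Fernhollow
Last habitat: Cedarfen with 73 animals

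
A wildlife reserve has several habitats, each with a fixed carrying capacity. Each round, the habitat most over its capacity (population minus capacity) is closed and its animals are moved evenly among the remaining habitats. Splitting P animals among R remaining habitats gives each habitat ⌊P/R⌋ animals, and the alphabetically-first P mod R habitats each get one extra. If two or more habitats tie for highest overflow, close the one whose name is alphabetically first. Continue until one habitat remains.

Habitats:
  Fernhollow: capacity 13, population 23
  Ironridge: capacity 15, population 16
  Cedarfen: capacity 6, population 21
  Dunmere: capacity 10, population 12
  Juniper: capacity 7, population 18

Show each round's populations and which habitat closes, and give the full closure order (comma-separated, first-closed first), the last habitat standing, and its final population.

Round 1: Cedarfen=21 Dunmere=12 Fernhollow=23 Ironridge=16 Juniper=18 → close Cedarfen (overflow 15)
  21÷4 = 5 each, +1 to first 1
Round 2: Dunmere=18 Fernhollow=28 Ironridge=21 Juniper=23 → close Juniper (overflow 16)
  23÷3 = 7 each, +1 to first 2
Round 3: Dunmere=26 Fernhollow=36 Ironridge=28 → close Fernhollow (overflow 23)
  36÷2 = 18 each, +1 to first 0
Round 4: Dunmere=44 Ironridge=46 → close Dunmere (overflow 34)
  44÷1 = 44 each, +1 to first 0

Closure order: Cedarfen, Juniper, Fernhollow, Dunmere
Last habitat: Ironridge with 90 animals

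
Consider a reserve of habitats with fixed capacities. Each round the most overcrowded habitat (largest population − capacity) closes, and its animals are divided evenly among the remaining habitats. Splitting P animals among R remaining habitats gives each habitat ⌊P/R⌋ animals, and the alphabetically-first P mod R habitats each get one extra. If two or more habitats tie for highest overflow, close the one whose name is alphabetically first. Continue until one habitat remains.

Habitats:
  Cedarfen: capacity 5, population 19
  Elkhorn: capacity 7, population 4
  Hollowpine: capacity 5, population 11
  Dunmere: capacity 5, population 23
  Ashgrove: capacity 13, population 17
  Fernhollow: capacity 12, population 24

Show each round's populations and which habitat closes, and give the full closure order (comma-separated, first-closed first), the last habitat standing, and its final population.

Round 1: Ashgrove=17 Cedarfen=19 Dunmere=23 Elkhorn=4 Fernhollow=24 Hollowpine=11 → close Dunmere (overflow 18)
  23÷5 = 4 each, +1 to first 3
Round 2: Ashgrove=22 Cedarfen=24 Elkhorn=9 Fernhollow=28 Hollowpine=15 → close Cedarfen (overflow 19)
  24÷4 = 6 each, +1 to first 0
Round 3: Ashgrove=28 Elkhorn=15 Fernhollow=34 Hollowpine=21 → close Fernhollow (overflow 22)
  34÷3 = 11 each, +1 to first 1
Round 4: Ashgrove=40 Elkhorn=26 Hollowpine=32 → close Ashgrove (overflow 27)
  40÷2 = 20 each, +1 to first 0
Round 5: Elkhorn=46 Hollowpine=52 → close Hollowpine (overflow 47)
  52÷1 = 52 each, +1 to first 0

Closure order: Dunmere, Cedarfen, Fernhollow, Ashgrove, Hollowpine
Last habitat: Elkhorn with 98 animals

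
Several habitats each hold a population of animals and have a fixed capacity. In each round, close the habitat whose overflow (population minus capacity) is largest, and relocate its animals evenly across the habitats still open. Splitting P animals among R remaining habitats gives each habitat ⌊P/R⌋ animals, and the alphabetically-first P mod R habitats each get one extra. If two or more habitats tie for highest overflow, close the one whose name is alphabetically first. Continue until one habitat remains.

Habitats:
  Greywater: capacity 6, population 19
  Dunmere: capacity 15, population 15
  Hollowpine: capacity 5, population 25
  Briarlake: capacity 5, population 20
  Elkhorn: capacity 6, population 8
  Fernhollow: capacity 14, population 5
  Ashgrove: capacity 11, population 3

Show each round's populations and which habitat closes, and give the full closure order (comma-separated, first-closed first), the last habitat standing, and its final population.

Round 1: Ashgrove=3 Briarlake=20 Dunmere=15 Elkhorn=8 Fernhollow=5 Greywater=19 Hollowpine=25 → close Hollowpine (overflow 20)
  25÷6 = 4 each, +1 to first 1
Round 2: Ashgrove=8 Briarlake=24 Dunmere=19 Elkhorn=12 Fernhollow=9 Greywater=23 → close Briarlake (overflow 19)
  24÷5 = 4 each, +1 to first 4
Round 3: Ashgrove=13 Dunmere=24 Elkhorn=17 Fernhollow=14 Greywater=27 → close Greywater (overflow 21)
  27÷4 = 6 each, +1 to first 3
Round 4: Ashgrove=20 Dunmere=31 Elkhorn=24 Fernhollow=20 → close Elkhorn (overflow 18)
  24÷3 = 8 each, +1 to first 0
Round 5: Ashgrove=28 Dunmere=39 Fernhollow=28 → close Dunmere (overflow 24)
  39÷2 = 19 each, +1 to first 1
Round 6: Ashgrove=48 Fernhollow=47 → close Ashgrove (overflow 37)
  48÷1 = 48 each, +1 to first 0

Closure order: Hollowpine, Briarlake, Greywater, Elkhorn, Dunmere, Ashgrove
Last habitat: Fernhollow with 95 animals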